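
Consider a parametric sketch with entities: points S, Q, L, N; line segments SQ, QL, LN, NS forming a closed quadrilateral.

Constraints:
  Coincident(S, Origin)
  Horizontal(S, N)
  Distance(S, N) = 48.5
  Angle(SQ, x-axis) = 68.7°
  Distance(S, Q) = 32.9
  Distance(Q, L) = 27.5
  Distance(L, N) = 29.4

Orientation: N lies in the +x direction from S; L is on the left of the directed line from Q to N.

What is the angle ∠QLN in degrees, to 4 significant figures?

113.9°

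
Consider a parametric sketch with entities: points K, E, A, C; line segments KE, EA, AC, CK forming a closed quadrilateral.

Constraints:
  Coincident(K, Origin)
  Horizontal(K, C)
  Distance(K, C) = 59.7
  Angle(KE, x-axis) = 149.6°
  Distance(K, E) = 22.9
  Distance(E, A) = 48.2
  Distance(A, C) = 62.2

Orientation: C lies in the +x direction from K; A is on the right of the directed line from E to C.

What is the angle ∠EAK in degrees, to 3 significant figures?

21.3°

K is at the origin; KC is horizontal with |KC| = 59.7 and C in +x, so C = (59.7, 0). KE runs at 149.6° with |KE| = 22.9, so E = (-19.8, 11.6). A is determined by |EA| = 48.2 and |AC| = 62.2 together: it lies at the intersection of circle(E, 48.2) and circle(C, 62.2). With |EC| = 80.3, the foot of the radical line on EC is 30.5 from E and the perpendicular offset is √(48.2² − 30.5²) = 37.3. Taking the right-of-EC solution: A = (5.07, -29.7).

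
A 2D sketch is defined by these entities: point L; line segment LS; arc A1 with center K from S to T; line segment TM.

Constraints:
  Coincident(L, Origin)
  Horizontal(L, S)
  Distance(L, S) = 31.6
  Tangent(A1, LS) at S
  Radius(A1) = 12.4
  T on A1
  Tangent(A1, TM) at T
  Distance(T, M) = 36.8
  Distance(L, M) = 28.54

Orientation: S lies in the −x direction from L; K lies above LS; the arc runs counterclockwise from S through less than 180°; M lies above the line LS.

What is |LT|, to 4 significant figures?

23.41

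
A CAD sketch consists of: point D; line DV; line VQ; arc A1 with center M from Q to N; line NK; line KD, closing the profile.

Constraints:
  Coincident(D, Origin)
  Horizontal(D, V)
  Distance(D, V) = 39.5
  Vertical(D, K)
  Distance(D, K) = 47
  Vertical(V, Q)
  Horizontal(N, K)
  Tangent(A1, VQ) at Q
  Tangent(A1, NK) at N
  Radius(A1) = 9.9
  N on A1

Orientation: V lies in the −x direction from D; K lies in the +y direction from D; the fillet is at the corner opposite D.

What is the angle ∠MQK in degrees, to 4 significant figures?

14.07°

The virtual corner opposite D is at (-39.50, 47.00). A1 meets VQ tangentially, so MQ is at right angles to VQ and the tangent condition forces MN to be normal to NK, with radius 9.9, so the center M sits 9.9 in from both sides at M = (-29.60, 37.10). That places the tangent points at Q = (-39.50, 37.10) on VQ and N = (-29.60, 47.00) on NK. Then cos ∠MQK = QM·QK / (|QM||QK|), giving 14.07°.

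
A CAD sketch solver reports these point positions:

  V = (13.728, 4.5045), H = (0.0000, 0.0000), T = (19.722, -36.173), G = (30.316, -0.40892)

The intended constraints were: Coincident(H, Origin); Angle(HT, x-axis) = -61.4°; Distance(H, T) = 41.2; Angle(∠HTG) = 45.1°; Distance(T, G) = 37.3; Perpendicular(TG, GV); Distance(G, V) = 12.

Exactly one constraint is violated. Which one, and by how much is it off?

Distance(G, V) = 12 — off by 5.30.

H = (0.00, 0.00) ✓; HT at -61.40° ✓; |HT| = 41.20 ✓; ∠HTG = 45.10° ✓; |TG| = 37.30 ✓; ∠(TG, GV) = 90.00° ✓; |GV| = 17.30 ✗.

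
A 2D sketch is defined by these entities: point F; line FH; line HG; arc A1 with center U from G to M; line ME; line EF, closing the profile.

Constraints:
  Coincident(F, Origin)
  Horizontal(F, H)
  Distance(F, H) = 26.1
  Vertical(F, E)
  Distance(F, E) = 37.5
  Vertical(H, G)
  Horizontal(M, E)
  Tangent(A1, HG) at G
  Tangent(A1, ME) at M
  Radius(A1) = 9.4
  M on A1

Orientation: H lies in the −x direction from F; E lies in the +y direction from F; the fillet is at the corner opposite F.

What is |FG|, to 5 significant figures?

38.351

F is at the origin; FH is horizontal with |FH| = 26.1 and H on the −x side, so H = (-26.100, 0.0000). F and E share the same x with |FE| = 37.5 and E on the +y side, so E = (0.0000, 37.500). The virtual corner opposite F is at (-26.100, 37.500). The tangent condition forces UG to be normal to HG and A1 meets ME tangentially, so UM is at right angles to ME, with radius 9.4, so the center U sits 9.4 in from both sides at U = (-16.700, 28.100). That places the tangent points at G = (-26.100, 28.100) on HG and M = (-16.700, 37.500) on ME. Then |FG| = |G − F| = 38.351.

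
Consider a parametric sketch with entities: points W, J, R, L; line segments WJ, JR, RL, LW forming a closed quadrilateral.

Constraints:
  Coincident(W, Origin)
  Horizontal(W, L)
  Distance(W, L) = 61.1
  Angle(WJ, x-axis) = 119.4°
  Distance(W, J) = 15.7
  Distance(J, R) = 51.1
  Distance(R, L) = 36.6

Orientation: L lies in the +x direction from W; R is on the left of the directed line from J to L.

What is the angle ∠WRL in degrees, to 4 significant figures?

87.30°

Checks: |JR| = 51.10 ✓; |RL| = 36.60 ✓.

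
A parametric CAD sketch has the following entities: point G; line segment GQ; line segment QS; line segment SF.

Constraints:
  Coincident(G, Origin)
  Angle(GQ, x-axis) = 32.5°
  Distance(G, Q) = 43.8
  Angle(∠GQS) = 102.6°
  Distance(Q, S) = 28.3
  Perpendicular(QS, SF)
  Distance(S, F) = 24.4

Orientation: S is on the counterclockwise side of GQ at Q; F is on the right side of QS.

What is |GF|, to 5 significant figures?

77.081

∠GQS = 102.6°, so QS runs at 32.5° + (180° − 102.6°) = 109.90° from the x-axis; with |QS| = 28.3, S = Q + 28.3·(cos 109.90°, sin 109.90°) = (27.308, 50.144). QS is perpendicular to SF; with |SF| = 24.4 on the right of QS, F = S + 24.4·(0.94029, 0.34038) = (50.251, 58.449). Then |GF| = |F − G| = 77.081.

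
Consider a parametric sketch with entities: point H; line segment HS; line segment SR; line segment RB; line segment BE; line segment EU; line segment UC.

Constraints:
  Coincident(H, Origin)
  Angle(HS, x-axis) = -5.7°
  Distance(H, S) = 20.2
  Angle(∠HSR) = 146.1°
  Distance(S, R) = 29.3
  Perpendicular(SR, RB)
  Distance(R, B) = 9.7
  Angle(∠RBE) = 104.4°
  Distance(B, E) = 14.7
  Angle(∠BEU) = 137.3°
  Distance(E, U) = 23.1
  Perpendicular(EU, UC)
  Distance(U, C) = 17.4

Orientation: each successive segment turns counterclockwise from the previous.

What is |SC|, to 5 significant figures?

13.254

H is at the origin; HS runs at -5.7° with length 20.2, so S = (20.100, -2.0063). ∠HSR = 146.1° gives SR at 28.200° from the x-axis; with |SR| = 29.3, R = (45.922, 11.839). SR ⟂ RB, so RB runs at 118.20°; with |RB| = 9.7, B = (41.339, 20.388). ∠RBE = 104.4° gives BE at -166.20° from the x-axis; with |BE| = 14.7, E = (27.063, 16.882). ∠BEU = 137.3° gives EU at -123.50° from the x-axis; with |EU| = 23.1, U = (14.313, -2.3811). EU is perpendicular to UC, so UC runs at -33.500°; with |UC| = 17.4, C = (28.823, -11.985). Then |SC| = |C − S| = 13.254.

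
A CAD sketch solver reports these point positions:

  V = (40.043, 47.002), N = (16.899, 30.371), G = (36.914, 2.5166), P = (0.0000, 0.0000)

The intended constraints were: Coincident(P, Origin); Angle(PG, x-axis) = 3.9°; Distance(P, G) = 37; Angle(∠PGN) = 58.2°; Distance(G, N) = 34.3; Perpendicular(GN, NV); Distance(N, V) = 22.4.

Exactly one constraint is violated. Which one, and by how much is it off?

Distance(N, V) = 22.4 — off by 6.10.

P = (0.00, 0.00) ✓; PG at 3.900° ✓; |PG| = 37.00 ✓; ∠PGN = 58.20° ✓; |GN| = 34.30 ✓; ∠(GN, NV) = 90.00° ✓; |NV| = 28.50 ✗.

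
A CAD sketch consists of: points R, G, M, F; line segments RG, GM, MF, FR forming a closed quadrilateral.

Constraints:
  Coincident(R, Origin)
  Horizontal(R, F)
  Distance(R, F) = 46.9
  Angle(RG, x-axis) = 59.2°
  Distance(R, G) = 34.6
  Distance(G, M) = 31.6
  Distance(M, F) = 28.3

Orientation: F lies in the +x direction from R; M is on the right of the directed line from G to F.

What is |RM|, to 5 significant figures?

18.755

Checks: |GM| = 31.60 ✓; |MF| = 28.30 ✓.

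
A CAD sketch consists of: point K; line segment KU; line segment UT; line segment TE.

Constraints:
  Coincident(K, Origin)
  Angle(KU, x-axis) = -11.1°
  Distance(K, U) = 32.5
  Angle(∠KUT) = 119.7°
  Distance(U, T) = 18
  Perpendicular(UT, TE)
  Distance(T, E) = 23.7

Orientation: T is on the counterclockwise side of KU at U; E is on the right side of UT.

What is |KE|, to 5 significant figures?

62.127

∠KUT = 119.7°, so UT runs at -11.1° + (180° − 119.7°) = 49.200° from the x-axis; with |UT| = 18.0, T = U + 18.0·(cos 49.200°, sin 49.200°) = (43.654, 7.3689). The perpendicularity gives TE at right angles to UT; with |TE| = 23.7 on the right of UT, E = T + 23.7·(0.75700, -0.65342) = (61.594, -8.1171). Then |KE| = |E − K| = 62.127.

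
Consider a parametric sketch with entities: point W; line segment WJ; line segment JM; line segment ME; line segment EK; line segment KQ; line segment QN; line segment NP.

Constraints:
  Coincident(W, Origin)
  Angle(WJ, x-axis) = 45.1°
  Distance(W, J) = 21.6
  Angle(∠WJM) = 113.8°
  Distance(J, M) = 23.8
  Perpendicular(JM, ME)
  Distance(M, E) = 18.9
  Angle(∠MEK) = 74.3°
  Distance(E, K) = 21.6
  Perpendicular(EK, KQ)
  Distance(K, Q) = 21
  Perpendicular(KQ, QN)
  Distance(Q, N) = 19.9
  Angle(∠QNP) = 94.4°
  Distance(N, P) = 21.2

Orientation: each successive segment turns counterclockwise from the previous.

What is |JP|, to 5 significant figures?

30.377

The perpendicularity gives QN at right angles to KQ, so QN runs at 127.00°; with |QN| = 19.9, N = (6.7869, 41.889). ∠QNP = 94.4° gives NP at -147.40° from the x-axis; with |NP| = 21.2, P = (-11.073, 30.467). Then |JP| = |P − J| = 30.377.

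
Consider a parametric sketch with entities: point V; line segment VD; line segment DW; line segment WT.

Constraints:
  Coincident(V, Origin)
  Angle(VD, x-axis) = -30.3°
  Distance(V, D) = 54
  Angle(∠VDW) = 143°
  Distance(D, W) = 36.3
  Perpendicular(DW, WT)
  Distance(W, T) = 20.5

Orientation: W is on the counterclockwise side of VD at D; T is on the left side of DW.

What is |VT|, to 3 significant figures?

80.3

V is at the origin; VD runs at -30.3° with length 54.0, so D = 54.0·(cos -30.3°, sin -30.3°) = (46.6, -27.2). ∠VDW = 143.0°, so DW runs at -30.3° + (180° − 143.0°) = 6.70° from the x-axis; with |DW| = 36.3, W = D + 36.3·(cos 6.70°, sin 6.70°) = (82.7, -23.0). DW is perpendicular to WT; with |WT| = 20.5 on the left of DW, T = W + 20.5·(-0.117, 0.993) = (80.3, -2.65). Then |VT| = |T − V| = 80.3.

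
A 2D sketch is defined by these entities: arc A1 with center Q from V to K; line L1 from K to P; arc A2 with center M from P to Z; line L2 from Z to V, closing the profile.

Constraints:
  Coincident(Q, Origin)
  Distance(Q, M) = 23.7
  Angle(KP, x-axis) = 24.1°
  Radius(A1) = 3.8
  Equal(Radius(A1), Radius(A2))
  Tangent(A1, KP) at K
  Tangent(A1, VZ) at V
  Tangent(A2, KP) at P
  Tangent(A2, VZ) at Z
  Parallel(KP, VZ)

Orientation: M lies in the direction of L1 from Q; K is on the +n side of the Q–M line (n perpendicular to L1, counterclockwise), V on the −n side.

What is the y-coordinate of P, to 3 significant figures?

13.1

The slot axis is L1's direction at 24.1°, so u = (cos 24.1°, sin 24.1°) = (0.913, 0.408) and n = (−sin 24.1°, cos 24.1°) = (-0.408, 0.913). Q is at the origin and M lies 23.7 along u from Q, so M = 23.7·u = (21.6, 9.68). Tangency of A1 to both parallel lines with radius 3.8 puts K and V at Q ± 3.8·n: K = (-1.55, 3.47), V = (1.55, -3.47). Equal radii place P and Z the same way about M: P = M + 3.8·n = (20.1, 13.1), Z = M − 3.8·n = (23.2, 6.21). So P.y = 13.1.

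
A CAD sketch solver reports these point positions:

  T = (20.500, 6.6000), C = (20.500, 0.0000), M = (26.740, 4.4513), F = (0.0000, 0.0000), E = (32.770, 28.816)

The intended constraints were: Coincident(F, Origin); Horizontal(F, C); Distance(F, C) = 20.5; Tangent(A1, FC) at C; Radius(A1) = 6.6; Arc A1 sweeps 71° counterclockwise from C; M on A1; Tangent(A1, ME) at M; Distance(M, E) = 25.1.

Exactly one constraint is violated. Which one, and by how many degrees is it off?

Tangent(A1, ME) at M — off by 5.10°.

F = (0.00, 0.00) ✓; F.y = 0.00, C.y = 0.00 ✓; |FC| = 20.50 ✓; ∠(TC, CF) = 90.00° ✓; |TC| = 6.600 ✓; bearing(T→M) − bearing(T→C) = 71.00° ✓; |TM| = 6.600 ✓; ∠(TM, ME) = 84.90° ✗; |ME| = 25.10 ✓.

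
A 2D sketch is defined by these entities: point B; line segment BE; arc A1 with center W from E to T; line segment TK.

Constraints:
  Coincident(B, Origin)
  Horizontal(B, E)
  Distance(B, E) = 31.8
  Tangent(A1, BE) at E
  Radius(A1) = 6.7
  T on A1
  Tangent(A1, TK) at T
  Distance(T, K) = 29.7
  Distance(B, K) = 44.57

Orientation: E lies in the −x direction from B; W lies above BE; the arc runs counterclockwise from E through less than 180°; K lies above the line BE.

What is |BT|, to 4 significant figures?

26.01

Checks: ∠(WE, EB) = 90.00° ✓; |WT| = 6.700 ✓; ∠(WT, TK) = 90.00° ✓; |TK| = 29.70 ✓; |BK| = 44.57 ✓.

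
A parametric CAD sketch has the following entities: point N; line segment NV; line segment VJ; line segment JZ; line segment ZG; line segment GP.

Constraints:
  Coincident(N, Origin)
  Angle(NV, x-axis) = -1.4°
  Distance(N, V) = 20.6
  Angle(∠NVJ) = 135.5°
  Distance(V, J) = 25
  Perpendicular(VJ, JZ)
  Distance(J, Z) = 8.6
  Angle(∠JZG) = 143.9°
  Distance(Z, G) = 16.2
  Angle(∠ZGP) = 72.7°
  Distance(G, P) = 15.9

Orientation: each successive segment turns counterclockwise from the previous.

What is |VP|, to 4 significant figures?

10.74

N is at the origin; NV runs at -1.4° with length 20.6, so V = (20.59, -0.5033). ∠NVJ = 135.5° gives VJ at 43.10° from the x-axis; with |VJ| = 25.0, J = (38.85, 16.58). VJ is perpendicular to JZ, so JZ runs at 133.1°; with |JZ| = 8.6, Z = (32.97, 22.86). ∠JZG = 143.9° gives ZG at 169.2° from the x-axis; with |ZG| = 16.2, G = (17.06, 25.89). ∠ZGP = 72.7° gives GP at -83.50° from the x-axis; with |GP| = 15.9, P = (18.86, 10.10). Then |VP| = |P − V| = 10.74.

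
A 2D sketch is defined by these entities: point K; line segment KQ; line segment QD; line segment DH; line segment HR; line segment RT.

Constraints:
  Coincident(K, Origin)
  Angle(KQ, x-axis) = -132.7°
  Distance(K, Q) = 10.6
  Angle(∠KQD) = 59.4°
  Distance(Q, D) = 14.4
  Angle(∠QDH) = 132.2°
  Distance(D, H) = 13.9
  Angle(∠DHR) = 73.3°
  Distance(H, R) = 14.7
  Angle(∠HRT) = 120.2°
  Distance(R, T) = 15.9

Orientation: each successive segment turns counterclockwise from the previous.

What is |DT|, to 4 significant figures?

18.71

K is at the origin; KQ runs at -132.7° with length 10.6, so Q = (-7.188, -7.790). ∠KQD = 59.4° gives QD at -12.10° from the x-axis; with |QD| = 14.4, D = (6.892, -10.81). ∠QDH = 132.2° gives DH at 35.70° from the x-axis; with |DH| = 13.9, H = (18.18, -2.697). ∠DHR = 73.3° gives HR at 142.4° from the x-axis; with |HR| = 14.7, R = (6.533, 6.272). ∠HRT = 120.2° gives RT at -157.8° from the x-axis; with |RT| = 15.9, T = (-8.188, 0.2641). Then |DT| = |T − D| = 18.71.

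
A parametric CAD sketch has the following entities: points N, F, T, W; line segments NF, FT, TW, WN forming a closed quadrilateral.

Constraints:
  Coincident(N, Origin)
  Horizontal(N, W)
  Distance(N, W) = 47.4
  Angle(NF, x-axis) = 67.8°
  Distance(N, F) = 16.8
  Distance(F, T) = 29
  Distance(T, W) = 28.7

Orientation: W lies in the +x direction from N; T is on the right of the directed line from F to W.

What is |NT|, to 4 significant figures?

22.65

N is at the origin; NW is horizontal with |NW| = 47.4 and W in +x, so W = (47.4, 0). NF runs at 67.8° with |NF| = 16.8, so F = (6.348, 15.55). T is determined by |FT| = 29.0 and |TW| = 28.7 together: it lies at the intersection of circle(F, 29.0) and circle(W, 28.7). With |FW| = 43.90, the foot of the radical line on FW is 22.15 from F and the perpendicular offset is √(29.0² − 22.15²) = 18.72. Taking the right-of-FW solution: T = (20.42, -9.800).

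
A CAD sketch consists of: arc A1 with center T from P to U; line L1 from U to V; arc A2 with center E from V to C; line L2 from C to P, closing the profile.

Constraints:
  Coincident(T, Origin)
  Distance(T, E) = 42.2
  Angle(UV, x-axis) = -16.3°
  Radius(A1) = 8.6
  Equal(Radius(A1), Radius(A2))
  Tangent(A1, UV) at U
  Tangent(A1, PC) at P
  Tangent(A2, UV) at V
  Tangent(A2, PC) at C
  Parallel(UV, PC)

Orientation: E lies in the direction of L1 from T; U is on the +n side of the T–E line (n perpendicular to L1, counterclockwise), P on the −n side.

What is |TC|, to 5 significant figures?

43.067

The slot axis is L1's direction at -16.3°, so u = (cos -16.3°, sin -16.3°) = (0.95981, -0.28067) and n = (−sin -16.3°, cos -16.3°) = (0.28067, 0.95981). T is at the origin and E lies 42.2 along u from T, so E = 42.2·u = (40.504, -11.844). Tangency of A1 to both parallel lines with radius 8.6 puts U and P at T ± 8.6·n: U = (2.4137, 8.2543), P = (-2.4137, -8.2543). Equal radii place V and C the same way about E: V = E + 8.6·n = (42.918, -3.5898), C = E − 8.6·n = (38.090, -20.098). Then |TC| = |C − T| = 43.067.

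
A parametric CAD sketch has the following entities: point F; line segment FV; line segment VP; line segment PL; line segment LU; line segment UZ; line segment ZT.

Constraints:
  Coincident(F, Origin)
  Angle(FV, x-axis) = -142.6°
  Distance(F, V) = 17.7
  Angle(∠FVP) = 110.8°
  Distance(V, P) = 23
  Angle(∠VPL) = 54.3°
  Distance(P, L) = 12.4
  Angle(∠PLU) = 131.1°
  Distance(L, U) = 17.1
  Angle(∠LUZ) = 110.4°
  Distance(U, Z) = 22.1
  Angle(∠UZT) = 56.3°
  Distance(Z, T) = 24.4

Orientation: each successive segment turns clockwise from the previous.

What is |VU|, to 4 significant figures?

11.75

F is at the origin; FV runs at -142.6° with length 17.7, so V = (-14.06, -10.75). ∠FVP = 110.8° gives VP at 148.2° from the x-axis; with |VP| = 23.0, P = (-33.61, 1.369). ∠VPL = 54.3° gives PL at 22.50° from the x-axis; with |PL| = 12.4, L = (-22.15, 6.115). ∠PLU = 131.1° gives LU at -26.40° from the x-axis; with |LU| = 17.1, U = (-6.836, -1.489). Then |VU| = |U − V| = 11.75.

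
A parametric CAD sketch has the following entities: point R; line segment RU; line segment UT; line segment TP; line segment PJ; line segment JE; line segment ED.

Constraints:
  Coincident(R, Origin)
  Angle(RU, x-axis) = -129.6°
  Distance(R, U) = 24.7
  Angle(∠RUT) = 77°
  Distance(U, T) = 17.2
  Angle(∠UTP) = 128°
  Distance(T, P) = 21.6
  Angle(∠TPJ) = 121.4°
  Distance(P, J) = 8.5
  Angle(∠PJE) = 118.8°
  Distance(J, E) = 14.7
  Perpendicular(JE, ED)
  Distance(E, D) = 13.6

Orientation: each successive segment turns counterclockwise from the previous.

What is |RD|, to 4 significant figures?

11.79

∠PJE = 118.8° gives JE at 145.2° from the x-axis; with |JE| = 14.7, E = (7.965, -0.6252). JE ⟂ ED, so ED runs at -124.8°; with |ED| = 13.6, D = (0.2030, -11.79). Then |RD| = |D − R| = 11.79.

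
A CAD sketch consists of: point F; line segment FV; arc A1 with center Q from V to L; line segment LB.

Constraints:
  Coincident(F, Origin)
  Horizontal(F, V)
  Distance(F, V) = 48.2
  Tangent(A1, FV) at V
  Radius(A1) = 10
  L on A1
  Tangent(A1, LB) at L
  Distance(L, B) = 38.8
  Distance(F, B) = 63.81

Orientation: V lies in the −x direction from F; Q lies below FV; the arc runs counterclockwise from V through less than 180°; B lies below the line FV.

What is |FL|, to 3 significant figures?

59.0

Checks: |QL| = 10.00 ✓; ∠(QL, LB) = 90.00° ✓; |LB| = 38.80 ✓; |FB| = 63.81 ✓.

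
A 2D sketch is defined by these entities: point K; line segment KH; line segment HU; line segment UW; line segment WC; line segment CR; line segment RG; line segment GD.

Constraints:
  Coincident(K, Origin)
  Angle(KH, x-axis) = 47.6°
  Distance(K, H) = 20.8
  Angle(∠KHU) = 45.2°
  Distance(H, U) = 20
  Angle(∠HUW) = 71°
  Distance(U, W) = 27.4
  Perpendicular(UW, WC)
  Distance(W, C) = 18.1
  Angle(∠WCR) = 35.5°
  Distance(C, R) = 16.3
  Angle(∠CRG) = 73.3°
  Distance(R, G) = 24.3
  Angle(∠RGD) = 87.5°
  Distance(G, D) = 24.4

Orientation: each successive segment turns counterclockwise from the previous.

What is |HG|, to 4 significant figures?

40.81

K is at the origin; KH runs at 47.6° with length 20.8, so H = (14.03, 15.36). ∠KHU = 45.2° gives HU at -177.6° from the x-axis; with |HU| = 20.0, U = (-5.957, 14.52). ∠HUW = 71.0° gives UW at -68.60° from the x-axis; with |UW| = 27.4, W = (4.041, -10.99). The perpendicularity gives WC at right angles to UW, so WC runs at 21.40°; with |WC| = 18.1, C = (20.89, -4.384). ∠WCR = 35.5° gives CR at 165.9° from the x-axis; with |CR| = 16.3, R = (5.084, -0.4134). ∠CRG = 73.3° gives RG at -87.40° from the x-axis; with |RG| = 24.3, G = (6.186, -24.69). Then |HG| = |G − H| = 40.81.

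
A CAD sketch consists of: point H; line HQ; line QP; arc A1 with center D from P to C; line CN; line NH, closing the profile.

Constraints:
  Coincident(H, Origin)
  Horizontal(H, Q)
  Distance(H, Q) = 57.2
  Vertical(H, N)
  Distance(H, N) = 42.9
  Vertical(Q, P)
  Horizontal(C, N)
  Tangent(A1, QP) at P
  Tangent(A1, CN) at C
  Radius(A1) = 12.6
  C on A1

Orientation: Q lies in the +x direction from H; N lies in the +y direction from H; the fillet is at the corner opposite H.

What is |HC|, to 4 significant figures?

61.88

H is at the origin; H and Q share the same y with |HQ| = 57.2 and Q on the +x side, so Q = (57.20, 0.000). H and N share the same x with |HN| = 42.9 and N on the +y side, so N = (0.000, 42.90). The virtual corner opposite H is at (57.20, 42.90). Since A1 is tangent to QP there, DP ⟂ QP and tangency of A1 to CN means the radius DC is perpendicular to CN, with radius 12.6, so the center D sits 12.6 in from both sides at D = (44.60, 30.30). That places the tangent points at P = (57.20, 30.30) on QP and C = (44.60, 42.90) on CN. Then |HC| = |C − H| = 61.88.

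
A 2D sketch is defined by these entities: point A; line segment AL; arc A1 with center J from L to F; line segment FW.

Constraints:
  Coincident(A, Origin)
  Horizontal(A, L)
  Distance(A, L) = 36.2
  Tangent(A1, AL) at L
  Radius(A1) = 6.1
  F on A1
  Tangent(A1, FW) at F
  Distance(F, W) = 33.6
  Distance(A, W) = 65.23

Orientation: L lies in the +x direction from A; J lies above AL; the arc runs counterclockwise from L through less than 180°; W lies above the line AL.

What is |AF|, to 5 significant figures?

41.923

Checks: |JF| = 6.100 ✓; ∠(JF, FW) = 90.00° ✓; |FW| = 33.60 ✓; |AW| = 65.23 ✓.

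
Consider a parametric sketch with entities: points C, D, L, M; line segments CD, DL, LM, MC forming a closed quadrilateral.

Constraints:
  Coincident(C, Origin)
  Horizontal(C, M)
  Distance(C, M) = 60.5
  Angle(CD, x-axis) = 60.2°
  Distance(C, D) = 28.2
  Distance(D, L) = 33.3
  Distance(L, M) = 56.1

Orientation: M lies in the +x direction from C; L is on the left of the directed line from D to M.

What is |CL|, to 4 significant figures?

61.27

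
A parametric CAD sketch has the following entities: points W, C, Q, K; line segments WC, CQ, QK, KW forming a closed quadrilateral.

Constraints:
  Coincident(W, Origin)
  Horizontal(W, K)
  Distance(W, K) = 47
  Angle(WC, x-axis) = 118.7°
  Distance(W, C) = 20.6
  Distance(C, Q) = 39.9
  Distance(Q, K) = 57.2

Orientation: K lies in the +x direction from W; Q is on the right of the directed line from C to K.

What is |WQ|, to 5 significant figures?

22.439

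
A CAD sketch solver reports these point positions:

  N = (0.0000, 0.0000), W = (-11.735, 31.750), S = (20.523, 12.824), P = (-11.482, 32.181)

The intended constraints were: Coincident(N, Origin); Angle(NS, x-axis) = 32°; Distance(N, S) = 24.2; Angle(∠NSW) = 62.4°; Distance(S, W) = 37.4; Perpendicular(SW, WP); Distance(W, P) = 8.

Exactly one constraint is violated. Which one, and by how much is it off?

Distance(W, P) = 8 — off by 7.50.

N = (0.00, 0.00) ✓; NS at 32.00° ✓; |NS| = 24.20 ✓; ∠NSW = 62.40° ✓; |SW| = 37.40 ✓; ∠(SW, WP) = 90.01° ✓; |WP| = 0.4998 ✗.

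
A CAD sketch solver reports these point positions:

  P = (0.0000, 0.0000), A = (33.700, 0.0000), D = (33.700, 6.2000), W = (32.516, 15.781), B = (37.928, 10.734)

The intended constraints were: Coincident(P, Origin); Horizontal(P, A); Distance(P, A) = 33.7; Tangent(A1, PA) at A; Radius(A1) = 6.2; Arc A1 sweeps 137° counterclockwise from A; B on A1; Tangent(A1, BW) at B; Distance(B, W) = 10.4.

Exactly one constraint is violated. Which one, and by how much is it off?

Distance(B, W) = 10.4 — off by 3.00.

P = (0.00, 0.00) ✓; P.y = 0.00, A.y = 0.00 ✓; |PA| = 33.70 ✓; ∠(DA, AP) = 90.00° ✓; |DA| = 6.200 ✓; bearing(D→B) − bearing(D→A) = 137.0° ✓; |DB| = 6.199 ✓; ∠(DB, BW) = 90.00° ✓; |BW| = 7.400 ✗.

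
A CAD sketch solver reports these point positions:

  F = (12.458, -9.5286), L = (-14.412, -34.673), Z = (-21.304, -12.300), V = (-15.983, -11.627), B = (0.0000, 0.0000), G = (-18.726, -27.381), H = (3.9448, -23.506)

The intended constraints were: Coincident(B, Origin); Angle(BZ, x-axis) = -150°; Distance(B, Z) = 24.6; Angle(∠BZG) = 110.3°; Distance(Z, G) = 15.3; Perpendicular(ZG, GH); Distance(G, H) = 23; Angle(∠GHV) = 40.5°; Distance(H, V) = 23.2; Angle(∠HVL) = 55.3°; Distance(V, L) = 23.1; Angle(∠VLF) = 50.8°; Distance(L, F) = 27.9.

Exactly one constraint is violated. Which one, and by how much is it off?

Distance(L, F) = 27.9 — off by 8.90.

B = (0.00, 0.00) ✓; BZ at -150.0° ✓; |BZ| = 24.60 ✓; ∠BZG = 110.3° ✓; |ZG| = 15.30 ✓; ∠(ZG, GH) = 90.00° ✓; |GH| = 23.00 ✓; ∠GHV = 40.50° ✓; |HV| = 23.20 ✓; ∠HVL = 55.30° ✓; |VL| = 23.10 ✓; ∠VLF = 50.80° ✓; |LF| = 36.80 ✗.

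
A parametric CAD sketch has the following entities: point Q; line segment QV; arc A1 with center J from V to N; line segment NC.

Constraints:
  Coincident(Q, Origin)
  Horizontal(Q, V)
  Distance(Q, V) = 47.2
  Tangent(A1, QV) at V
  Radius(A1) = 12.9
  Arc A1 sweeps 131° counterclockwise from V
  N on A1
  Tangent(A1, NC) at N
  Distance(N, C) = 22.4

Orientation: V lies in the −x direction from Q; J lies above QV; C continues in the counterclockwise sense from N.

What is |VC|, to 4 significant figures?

38.59

Q is at the origin; Q and V share the same y with |QV| = 47.2 and V on the −x side, so V = (-47.20, 0.000). Tangency of A1 to QV means the radius JV is perpendicular to QV, so J = V + (0, 12.9) = (-47.20, 12.90). On A1, V sits at bearing -90° from J; a 131° counterclockwise sweep puts N at bearing 41°, so N = J + 12.9·(cos 41°, sin 41°) = (-37.46, 21.36). Tangency of A1 to NC means the radius JN is perpendicular to NC, so NC runs along (−sin 41°, cos 41°); with |NC| = 22.4, C = (-52.16, 38.27). Then |VC| = |C − V| = 38.59.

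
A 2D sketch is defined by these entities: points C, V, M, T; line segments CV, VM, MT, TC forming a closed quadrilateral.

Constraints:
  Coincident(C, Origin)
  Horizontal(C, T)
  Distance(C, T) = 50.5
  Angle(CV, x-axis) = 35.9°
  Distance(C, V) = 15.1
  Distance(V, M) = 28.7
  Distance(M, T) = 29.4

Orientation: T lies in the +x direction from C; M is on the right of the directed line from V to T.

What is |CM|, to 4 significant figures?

30.72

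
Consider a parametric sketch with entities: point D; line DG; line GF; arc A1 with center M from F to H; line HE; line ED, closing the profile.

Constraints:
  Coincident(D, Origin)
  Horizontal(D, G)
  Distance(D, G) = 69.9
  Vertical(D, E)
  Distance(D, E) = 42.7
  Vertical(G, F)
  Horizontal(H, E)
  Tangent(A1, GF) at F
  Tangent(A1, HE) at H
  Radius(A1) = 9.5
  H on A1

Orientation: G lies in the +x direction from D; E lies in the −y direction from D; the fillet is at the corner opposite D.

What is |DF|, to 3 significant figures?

77.4

The virtual corner opposite D is at (69.9, -42.7). Since A1 is tangent to GF there, MF ⟂ GF and A1 meets HE tangentially, so MH is at right angles to HE, with radius 9.5, so the center M sits 9.5 in from both sides at M = (60.4, -33.2). That places the tangent points at F = (69.9, -33.2) on GF and H = (60.4, -42.7) on HE. Then |DF| = |F − D| = 77.4.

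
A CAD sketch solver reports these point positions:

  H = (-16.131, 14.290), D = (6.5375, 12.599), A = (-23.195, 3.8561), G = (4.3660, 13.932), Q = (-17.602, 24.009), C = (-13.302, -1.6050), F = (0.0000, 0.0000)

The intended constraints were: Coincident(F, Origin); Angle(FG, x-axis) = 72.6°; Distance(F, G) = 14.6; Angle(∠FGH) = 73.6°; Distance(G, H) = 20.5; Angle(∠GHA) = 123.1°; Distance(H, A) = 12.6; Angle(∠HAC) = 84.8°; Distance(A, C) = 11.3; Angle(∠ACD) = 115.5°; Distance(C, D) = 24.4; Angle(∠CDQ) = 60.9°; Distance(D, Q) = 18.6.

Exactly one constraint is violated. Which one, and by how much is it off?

Distance(D, Q) = 18.6 — off by 8.10.

F = (0.00, 0.00) ✓; FG at 72.60° ✓; |FG| = 14.60 ✓; ∠FGH = 73.60° ✓; |GH| = 20.50 ✓; ∠GHA = 123.1° ✓; |HA| = 12.60 ✓; ∠HAC = 84.80° ✓; |AC| = 11.30 ✓; ∠ACD = 115.5° ✓; |CD| = 24.40 ✓; ∠CDQ = 60.90° ✓; |DQ| = 26.70 ✗.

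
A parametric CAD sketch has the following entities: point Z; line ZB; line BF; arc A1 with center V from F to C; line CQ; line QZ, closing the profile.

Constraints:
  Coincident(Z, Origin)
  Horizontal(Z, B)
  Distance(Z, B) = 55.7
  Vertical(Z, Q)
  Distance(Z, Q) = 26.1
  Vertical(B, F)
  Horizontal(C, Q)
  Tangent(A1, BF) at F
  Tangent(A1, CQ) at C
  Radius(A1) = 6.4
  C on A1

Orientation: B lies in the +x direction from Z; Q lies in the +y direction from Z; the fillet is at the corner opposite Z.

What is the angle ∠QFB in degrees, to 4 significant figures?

96.55°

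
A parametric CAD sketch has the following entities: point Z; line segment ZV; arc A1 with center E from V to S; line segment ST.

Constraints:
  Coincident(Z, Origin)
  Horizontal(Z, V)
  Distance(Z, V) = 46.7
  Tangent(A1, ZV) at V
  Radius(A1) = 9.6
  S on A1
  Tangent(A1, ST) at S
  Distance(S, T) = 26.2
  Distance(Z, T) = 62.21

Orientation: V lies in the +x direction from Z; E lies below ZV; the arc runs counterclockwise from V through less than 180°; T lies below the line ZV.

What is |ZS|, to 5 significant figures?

40.549

Checks: ∠(EV, VZ) = 90.00° ✓; |ES| = 9.600 ✓; ∠(ES, ST) = 90.00° ✓; |ST| = 26.20 ✓; |ZT| = 62.21 ✓.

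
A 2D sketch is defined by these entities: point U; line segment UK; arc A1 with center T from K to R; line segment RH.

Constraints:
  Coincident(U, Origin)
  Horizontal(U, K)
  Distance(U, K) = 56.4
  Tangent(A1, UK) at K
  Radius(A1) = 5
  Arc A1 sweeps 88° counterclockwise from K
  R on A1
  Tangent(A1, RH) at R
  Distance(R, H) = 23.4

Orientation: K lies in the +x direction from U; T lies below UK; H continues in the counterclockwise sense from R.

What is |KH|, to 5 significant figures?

28.804

U is at the origin; UK is horizontal with |UK| = 56.4 and K on the +x side, so K = (56.400, 0.0000). The tangent condition forces TK to be normal to UK, so T = K + (0, -5) = (56.400, -5.0000). On A1, K sits at bearing 90° from T; an 88° counterclockwise sweep puts R at bearing 178°, so R = T + 5.0·(cos 178°, sin 178°) = (51.403, -4.8255). The tangent condition forces TR to be normal to RH, so RH runs along (−sin 178°, cos 178°); with |RH| = 23.4, H = (50.586, -28.211). Then |KH| = |H − K| = 28.804.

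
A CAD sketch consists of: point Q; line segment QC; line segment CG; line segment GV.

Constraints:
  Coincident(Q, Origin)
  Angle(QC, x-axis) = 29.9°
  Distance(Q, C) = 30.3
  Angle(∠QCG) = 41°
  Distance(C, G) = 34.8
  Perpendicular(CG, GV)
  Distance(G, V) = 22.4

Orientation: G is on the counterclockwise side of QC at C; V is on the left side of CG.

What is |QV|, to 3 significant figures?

12.2

Q is at the origin; QC runs at 29.9° with length 30.3, so C = 30.3·(cos 29.9°, sin 29.9°) = (26.3, 15.1). ∠QCG = 41.0°, so CG runs at 29.9° + (180° − 41.0°) = 169° from the x-axis; with |CG| = 34.8, G = C + 34.8·(cos 169°, sin 169°) = (-7.88, 21.8). CG ⟂ GV; with |GV| = 22.4 on the left of CG, V = G + 22.4·(-0.193, -0.981) = (-12.2, -0.177). Then |QV| = |V − Q| = 12.2.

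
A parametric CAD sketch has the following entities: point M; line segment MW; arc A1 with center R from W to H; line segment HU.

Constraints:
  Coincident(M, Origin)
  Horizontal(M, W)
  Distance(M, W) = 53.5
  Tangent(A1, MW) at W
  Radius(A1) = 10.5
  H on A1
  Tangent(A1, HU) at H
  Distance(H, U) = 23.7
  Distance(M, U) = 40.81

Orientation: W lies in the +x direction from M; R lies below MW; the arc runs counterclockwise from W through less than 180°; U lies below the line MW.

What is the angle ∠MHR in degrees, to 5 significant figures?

154.74°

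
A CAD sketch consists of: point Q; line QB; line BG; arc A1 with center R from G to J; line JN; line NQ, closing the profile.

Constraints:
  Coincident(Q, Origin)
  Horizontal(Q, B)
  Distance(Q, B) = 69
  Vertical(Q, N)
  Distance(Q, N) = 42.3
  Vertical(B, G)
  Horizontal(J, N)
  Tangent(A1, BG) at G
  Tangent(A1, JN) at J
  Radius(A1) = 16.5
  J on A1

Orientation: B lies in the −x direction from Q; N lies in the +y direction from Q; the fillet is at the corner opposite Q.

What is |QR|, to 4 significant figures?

58.50

Q is at the origin; QB is horizontal with |QB| = 69.0 and B on the −x side, so B = (-69.00, 0.000). Q and N share the same x with |QN| = 42.3 and N on the +y side, so N = (0.000, 42.30). The virtual corner opposite Q is at (-69.00, 42.30). The tangent condition forces RG to be normal to BG and since A1 is tangent to JN there, RJ ⟂ JN, with radius 16.5, so the center R sits 16.5 in from both sides at R = (-52.50, 25.80). Then |QR| = |R − Q| = 58.50.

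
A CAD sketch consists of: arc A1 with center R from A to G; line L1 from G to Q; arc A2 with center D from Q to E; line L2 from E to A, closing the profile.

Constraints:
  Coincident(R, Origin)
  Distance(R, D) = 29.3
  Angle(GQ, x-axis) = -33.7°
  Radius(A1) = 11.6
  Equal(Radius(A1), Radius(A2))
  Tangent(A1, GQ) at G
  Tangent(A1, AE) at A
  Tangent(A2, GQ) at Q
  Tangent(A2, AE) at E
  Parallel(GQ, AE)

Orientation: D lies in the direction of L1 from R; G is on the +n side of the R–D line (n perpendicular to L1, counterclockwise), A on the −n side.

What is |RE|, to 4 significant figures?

31.51

The slot axis is L1's direction at -33.7°, so u = (cos -33.7°, sin -33.7°) = (0.8320, -0.5548) and n = (−sin -33.7°, cos -33.7°) = (0.5548, 0.8320). R is at the origin and D lies 29.3 along u from R, so D = 29.3·u = (24.38, -16.26). Tangency of A1 to both parallel lines with radius 11.6 puts G and A at R ± 11.6·n: G = (6.436, 9.651), A = (-6.436, -9.651). Equal radii place Q and E the same way about D: Q = D + 11.6·n = (30.81, -6.606), E = D − 11.6·n = (17.94, -25.91). Then |RE| = |E − R| = 31.51.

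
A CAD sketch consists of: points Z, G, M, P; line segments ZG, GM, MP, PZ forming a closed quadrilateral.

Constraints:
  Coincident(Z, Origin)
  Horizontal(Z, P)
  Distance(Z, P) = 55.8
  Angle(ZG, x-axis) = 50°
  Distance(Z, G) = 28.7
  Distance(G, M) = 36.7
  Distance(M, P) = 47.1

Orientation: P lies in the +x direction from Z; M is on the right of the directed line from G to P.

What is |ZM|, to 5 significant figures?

17.610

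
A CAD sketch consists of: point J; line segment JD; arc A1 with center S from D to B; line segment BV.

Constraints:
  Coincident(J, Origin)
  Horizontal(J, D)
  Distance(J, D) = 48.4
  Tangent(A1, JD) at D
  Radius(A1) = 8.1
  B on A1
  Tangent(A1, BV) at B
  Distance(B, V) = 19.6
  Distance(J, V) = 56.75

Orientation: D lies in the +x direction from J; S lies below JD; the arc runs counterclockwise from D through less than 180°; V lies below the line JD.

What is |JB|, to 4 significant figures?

42.46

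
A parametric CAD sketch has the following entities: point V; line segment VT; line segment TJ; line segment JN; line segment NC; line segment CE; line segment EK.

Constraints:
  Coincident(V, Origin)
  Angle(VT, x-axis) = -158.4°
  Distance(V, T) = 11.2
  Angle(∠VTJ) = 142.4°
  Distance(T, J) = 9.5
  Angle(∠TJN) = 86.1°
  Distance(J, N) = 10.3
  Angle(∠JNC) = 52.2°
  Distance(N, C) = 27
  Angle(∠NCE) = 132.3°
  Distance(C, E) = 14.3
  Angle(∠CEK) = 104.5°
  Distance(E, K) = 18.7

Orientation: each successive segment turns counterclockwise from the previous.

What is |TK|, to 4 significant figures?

27.64

V is at the origin; VT runs at -158.4° with length 11.2, so T = (-10.41, -4.123). ∠VTJ = 142.4° gives TJ at -120.8° from the x-axis; with |TJ| = 9.5, J = (-15.28, -12.28). ∠TJN = 86.1° gives JN at -26.90° from the x-axis; with |JN| = 10.3, N = (-6.092, -16.94). ∠JNC = 52.2° gives NC at 100.9° from the x-axis; with |NC| = 27.0, C = (-11.20, 9.570). ∠NCE = 132.3° gives CE at 148.6° from the x-axis; with |CE| = 14.3, E = (-23.40, 17.02). ∠CEK = 104.5° gives EK at -135.9° from the x-axis; with |EK| = 18.7, K = (-36.83, 4.007). Then |TK| = |K − T| = 27.64.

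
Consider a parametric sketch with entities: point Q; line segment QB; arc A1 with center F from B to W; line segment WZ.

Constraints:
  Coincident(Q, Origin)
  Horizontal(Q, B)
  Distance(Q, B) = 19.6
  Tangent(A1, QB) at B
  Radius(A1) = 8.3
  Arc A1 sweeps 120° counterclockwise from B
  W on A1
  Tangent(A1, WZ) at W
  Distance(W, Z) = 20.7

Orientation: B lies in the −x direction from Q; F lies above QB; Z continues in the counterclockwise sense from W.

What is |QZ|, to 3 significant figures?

38.0

On A1, B sits at bearing -90° from F; a 120° counterclockwise sweep puts W at bearing 30°, so W = F + 8.3·(cos 30°, sin 30°) = (-12.4, 12.4). A1 meets WZ tangentially, so FW is at right angles to WZ, so WZ runs along (−sin 30°, cos 30°); with |WZ| = 20.7, Z = (-22.8, 30.4). Then |QZ| = |Z − Q| = 38.0.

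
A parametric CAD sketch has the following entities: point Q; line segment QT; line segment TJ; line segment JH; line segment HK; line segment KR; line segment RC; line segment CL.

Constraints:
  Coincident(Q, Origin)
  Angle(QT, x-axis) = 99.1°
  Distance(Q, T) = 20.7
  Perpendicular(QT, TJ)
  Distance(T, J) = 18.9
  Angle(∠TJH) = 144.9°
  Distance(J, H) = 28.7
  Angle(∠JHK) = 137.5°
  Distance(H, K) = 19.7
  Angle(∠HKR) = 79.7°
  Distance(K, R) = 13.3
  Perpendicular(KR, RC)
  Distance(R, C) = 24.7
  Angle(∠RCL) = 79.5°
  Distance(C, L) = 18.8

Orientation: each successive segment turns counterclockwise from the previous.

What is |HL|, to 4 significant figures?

8.911

Q is at the origin; QT runs at 99.1° with length 20.7, so T = (-3.274, 20.44). QT ⟂ TJ, so TJ runs at -170.9°; with |TJ| = 18.9, J = (-21.94, 17.45). ∠TJH = 144.9° gives JH at -135.8° from the x-axis; with |JH| = 28.7, H = (-42.51, -2.558). ∠JHK = 137.5° gives HK at -93.30° from the x-axis; with |HK| = 19.7, K = (-43.65, -22.23). ∠HKR = 79.7° gives KR at 7.000° from the x-axis; with |KR| = 13.3, R = (-30.44, -20.60). KR ⟂ RC, so RC runs at 97.00°; with |RC| = 24.7, C = (-33.45, 3.911). ∠RCL = 79.5° gives CL at -162.5° from the x-axis; with |CL| = 18.8, L = (-51.38, -1.742). Then |HL| = |L − H| = 8.911.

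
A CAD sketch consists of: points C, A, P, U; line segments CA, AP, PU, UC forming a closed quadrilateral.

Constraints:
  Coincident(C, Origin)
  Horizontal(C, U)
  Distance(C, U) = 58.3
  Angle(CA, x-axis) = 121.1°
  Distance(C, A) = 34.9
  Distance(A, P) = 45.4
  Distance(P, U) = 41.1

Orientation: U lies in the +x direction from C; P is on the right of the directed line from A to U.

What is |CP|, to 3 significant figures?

17.3

C is at the origin; C and U share the same y with |CU| = 58.3 and U in +x, so U = (58.3, 0). CA runs at 121.1° with |CA| = 34.9, so A = (-18.0, 29.9). P is determined by |AP| = 45.4 and |PU| = 41.1 together: it lies at the intersection of circle(A, 45.4) and circle(U, 41.1). With |AU| = 82.0, the foot of the radical line on AU is 43.3 from A and the perpendicular offset is √(45.4² − 43.3²) = 13.8. Taking the right-of-AU solution: P = (17.2, 1.27).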